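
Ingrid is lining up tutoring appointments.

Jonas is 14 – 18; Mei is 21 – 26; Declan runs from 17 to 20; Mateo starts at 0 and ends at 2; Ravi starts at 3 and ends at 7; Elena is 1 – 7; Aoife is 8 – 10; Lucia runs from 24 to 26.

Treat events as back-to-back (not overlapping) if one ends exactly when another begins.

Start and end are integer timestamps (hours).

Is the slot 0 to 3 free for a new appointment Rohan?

No — it overlaps Elena, Mateo

Mateo: starts 0 before Rohan ends 3, and ends 2 after Rohan starts 0 → overlap.
Elena: starts 1 before Rohan ends 3, and ends 7 after Rohan starts 0 → overlap.
Ravi: starts 3 at or after Rohan ends 3 → clear.
Aoife: starts 8 at or after Rohan ends 3 → clear.
Jonas: starts 14 at or after Rohan ends 3 → clear.
Declan: starts 17 at or after Rohan ends 3 → clear.
Mei: starts 21 at or after Rohan ends 3 → clear.
Lucia: starts 24 at or after Rohan ends 3 → clear.
Rohan overlaps Mateo, Elena.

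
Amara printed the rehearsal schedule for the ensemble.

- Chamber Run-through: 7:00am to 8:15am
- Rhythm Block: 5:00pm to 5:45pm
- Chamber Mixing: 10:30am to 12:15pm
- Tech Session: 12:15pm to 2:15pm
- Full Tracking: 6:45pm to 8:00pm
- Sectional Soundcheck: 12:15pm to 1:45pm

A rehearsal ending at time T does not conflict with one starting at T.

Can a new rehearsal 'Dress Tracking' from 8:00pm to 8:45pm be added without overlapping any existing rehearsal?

Yes — the slot is free

Chamber Run-through: ends 8:15am at or before Dress Tracking starts 8:00pm → clear.
Chamber Mixing: ends 12:15pm at or before Dress Tracking starts 8:00pm → clear.
Sectional Soundcheck: ends 1:45pm at or before Dress Tracking starts 8:00pm → clear.
Tech Session: ends 2:15pm at or before Dress Tracking starts 8:00pm → clear.
Rhythm Block: ends 5:45pm at or before Dress Tracking starts 8:00pm → clear.
Full Tracking: ends 8:00pm at or before Dress Tracking starts 8:00pm → clear.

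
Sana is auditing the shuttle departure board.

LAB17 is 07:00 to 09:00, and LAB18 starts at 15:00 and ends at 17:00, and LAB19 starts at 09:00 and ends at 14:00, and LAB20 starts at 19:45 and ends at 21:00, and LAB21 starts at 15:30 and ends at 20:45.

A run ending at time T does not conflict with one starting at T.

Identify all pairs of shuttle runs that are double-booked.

Two intervals overlap when each starts before the other ends.
Sorted by start: LAB17, LAB19, LAB18, LAB21, LAB20.
LAB19 starts exactly when LAB17 ends (back-to-back, no overlap) — done with LAB17.
LAB18 starts after LAB19 ends — done with LAB19.
LAB21 starts before LAB18 ends → LAB18 and LAB21 overlap.
LAB20 starts after LAB18 ends.
LAB20 starts before LAB21 ends → LAB21 and LAB20 overlap.

LAB18 & LAB21, LAB20 & LAB21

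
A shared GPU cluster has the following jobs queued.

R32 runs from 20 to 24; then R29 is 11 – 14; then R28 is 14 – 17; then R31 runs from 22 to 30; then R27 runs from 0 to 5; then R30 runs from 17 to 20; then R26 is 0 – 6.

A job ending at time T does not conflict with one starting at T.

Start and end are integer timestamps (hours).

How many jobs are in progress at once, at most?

2

Walk through starts and ends in time order (an end at T is processed before a start at T):
0 start R26 → 1
0 start R27 → 2
5 end R27 → 1
6 end R26 → 0
11 start R29 → 1
14 end R29 → 0
14 start R28 → 1
17 end R28 → 0
17 start R30 → 1
20 end R30 → 0
20 start R32 → 1
22 start R31 → 2
24 end R32 → 1
30 end R31 → 0
Peak is 2, at 0 (R26, R27).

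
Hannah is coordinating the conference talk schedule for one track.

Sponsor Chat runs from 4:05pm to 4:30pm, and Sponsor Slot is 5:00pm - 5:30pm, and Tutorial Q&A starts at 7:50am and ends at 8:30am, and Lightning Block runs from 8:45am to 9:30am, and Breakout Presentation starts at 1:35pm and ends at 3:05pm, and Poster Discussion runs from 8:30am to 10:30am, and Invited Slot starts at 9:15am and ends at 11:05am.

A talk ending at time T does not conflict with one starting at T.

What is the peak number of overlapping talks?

Sort all start/end points and keep a running count:
7:50am start Tutorial Q&A → 1
8:30am end Tutorial Q&A → 0
8:30am start Poster Discussion → 1
8:45am start Lightning Block → 2
9:15am start Invited Slot → 3
9:30am end Lightning Block → 2
10:30am end Poster Discussion → 1
11:05am end Invited Slot → 0
1:35pm start Breakout Presentation → 1
3:05pm end Breakout Presentation → 0
4:05pm start Sponsor Chat → 1
4:30pm end Sponsor Chat → 0
5:00pm start Sponsor Slot → 1
5:30pm end Sponsor Slot → 0
Peak is 3, at 9:15am (Invited Slot, Lightning Block, Poster Discussion).

3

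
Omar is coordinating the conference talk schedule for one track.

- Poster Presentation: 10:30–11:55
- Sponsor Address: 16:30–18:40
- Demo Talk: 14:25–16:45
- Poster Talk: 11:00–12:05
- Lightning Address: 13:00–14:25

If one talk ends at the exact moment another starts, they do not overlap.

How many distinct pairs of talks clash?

Check each pair: they overlap iff neither finishes before the other starts.
Sorted by start: Poster Presentation, Poster Talk, Lightning Address, Demo Talk, Sponsor Address.
Poster Talk starts before Poster Presentation ends → Poster Presentation and Poster Talk overlap.
Lightning Address starts after Poster Presentation ends, so nothing later overlaps Poster Presentation either.
Lightning Address starts after Poster Talk ends, so nothing later overlaps Poster Talk either.
Demo Talk starts exactly when Lightning Address ends (back-to-back, no overlap), so nothing later overlaps Lightning Address either.
Sponsor Address starts before Demo Talk ends → Demo Talk and Sponsor Address overlap.
Overlapping pairs: Demo Talk & Sponsor Address, Poster Presentation & Poster Talk — 2 in total.

2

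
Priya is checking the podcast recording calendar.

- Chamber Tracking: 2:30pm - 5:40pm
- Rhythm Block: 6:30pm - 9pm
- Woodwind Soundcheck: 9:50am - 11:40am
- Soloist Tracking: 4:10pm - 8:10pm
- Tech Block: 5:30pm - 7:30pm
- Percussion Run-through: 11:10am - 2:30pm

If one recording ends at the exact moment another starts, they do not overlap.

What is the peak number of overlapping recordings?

Sort all start/end points and keep a running count:
9:50am start Woodwind Soundcheck → 1
11:10am start Percussion Run-through → 2
11:40am end Woodwind Soundcheck → 1
2:30pm end Percussion Run-through → 0
2:30pm start Chamber Tracking → 1
4:10pm start Soloist Tracking → 2
5:30pm start Tech Block → 3
5:40pm end Chamber Tracking → 2
6:30pm start Rhythm Block → 3
7:30pm end Tech Block → 2
8:10pm end Soloist Tracking → 1
9pm end Rhythm Block → 0
Peak is 3, at 5:30pm (Chamber Tracking, Soloist Tracking, Tech Block).

3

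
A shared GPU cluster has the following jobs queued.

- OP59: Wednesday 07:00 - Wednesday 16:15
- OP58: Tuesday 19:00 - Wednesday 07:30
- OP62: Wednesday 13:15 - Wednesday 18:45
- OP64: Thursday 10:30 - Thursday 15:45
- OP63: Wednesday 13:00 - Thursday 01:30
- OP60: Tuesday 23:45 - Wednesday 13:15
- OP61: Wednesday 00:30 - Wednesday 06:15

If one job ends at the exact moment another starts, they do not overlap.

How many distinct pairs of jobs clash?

9

Sorted by start: OP58, OP60, OP61, OP59, OP63, OP62, OP64.
OP60 starts before OP58 ends → OP58 and OP60 overlap.
OP61 starts before OP58 ends → OP58 and OP61 overlap.
OP59 starts before OP58 ends → OP58 and OP59 overlap.
OP63 starts after OP58 ends — done with OP58.
OP61 starts before OP60 ends → OP60 and OP61 overlap.
OP59 starts before OP60 ends → OP60 and OP59 overlap.
OP63 starts before OP60 ends → OP60 and OP63 overlap.
OP62 starts exactly when OP60 ends (back-to-back, no overlap) — done with OP60.
OP59 starts after OP61 ends — done with OP61.
OP63 starts before OP59 ends → OP59 and OP63 overlap.
OP62 starts before OP59 ends → OP59 and OP62 overlap.
OP64 starts after OP59 ends.
OP62 starts before OP63 ends → OP63 and OP62 overlap.
OP64 starts after OP63 ends.
OP64 starts after OP62 ends.
Overlapping pairs: OP58 & OP59, OP58 & OP60, OP58 & OP61, OP59 & OP60, OP59 & OP62, OP59 & OP63, OP60 & OP61, OP60 & OP63, OP62 & OP63 — 9 in total.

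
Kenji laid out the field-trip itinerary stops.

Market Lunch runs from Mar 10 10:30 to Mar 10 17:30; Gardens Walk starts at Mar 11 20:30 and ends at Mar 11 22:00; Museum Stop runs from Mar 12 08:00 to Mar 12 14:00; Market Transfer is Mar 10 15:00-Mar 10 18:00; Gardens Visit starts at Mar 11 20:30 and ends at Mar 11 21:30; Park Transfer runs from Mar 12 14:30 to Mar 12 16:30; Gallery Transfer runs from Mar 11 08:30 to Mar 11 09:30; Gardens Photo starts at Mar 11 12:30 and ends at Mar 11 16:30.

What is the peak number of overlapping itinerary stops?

Walk through starts and ends in time order (an end at T is processed before a start at T):
Mar 10 10:30 start Market Lunch → 1
Mar 10 15:00 start Market Transfer → 2
Mar 10 17:30 end Market Lunch → 1
Mar 10 18:00 end Market Transfer → 0
Mar 11 08:30 start Gallery Transfer → 1
Mar 11 09:30 end Gallery Transfer → 0
Mar 11 12:30 start Gardens Photo → 1
Mar 11 16:30 end Gardens Photo → 0
Mar 11 20:30 start Gardens Visit → 1
Mar 11 20:30 start Gardens Walk → 2
Mar 11 21:30 end Gardens Visit → 1
Mar 11 22:00 end Gardens Walk → 0
Mar 12 08:00 start Museum Stop → 1
Mar 12 14:00 end Museum Stop → 0
Mar 12 14:30 start Park Transfer → 1
Mar 12 16:30 end Park Transfer → 0
Peak is 2, at Mar 10 15:00 (Market Lunch, Market Transfer).

2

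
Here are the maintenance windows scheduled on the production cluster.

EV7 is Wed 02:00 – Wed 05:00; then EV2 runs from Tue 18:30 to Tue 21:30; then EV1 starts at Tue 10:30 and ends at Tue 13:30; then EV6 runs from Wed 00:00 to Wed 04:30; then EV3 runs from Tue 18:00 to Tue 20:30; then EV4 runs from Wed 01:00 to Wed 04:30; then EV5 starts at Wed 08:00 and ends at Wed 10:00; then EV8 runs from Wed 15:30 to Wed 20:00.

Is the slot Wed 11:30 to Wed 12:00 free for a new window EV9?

EV1: ends Tue 13:30 at or before EV9 starts Wed 11:30 → clear.
EV3: ends Tue 20:30 at or before EV9 starts Wed 11:30 → clear.
EV2: ends Tue 21:30 at or before EV9 starts Wed 11:30 → clear.
EV6: ends Wed 04:30 at or before EV9 starts Wed 11:30 → clear.
EV4: ends Wed 04:30 at or before EV9 starts Wed 11:30 → clear.
EV7: ends Wed 05:00 at or before EV9 starts Wed 11:30 → clear.
EV5: ends Wed 10:00 at or before EV9 starts Wed 11:30 → clear.
EV8: starts Wed 15:30 at or after EV9 ends Wed 12:00 → clear.

Yes — the slot is free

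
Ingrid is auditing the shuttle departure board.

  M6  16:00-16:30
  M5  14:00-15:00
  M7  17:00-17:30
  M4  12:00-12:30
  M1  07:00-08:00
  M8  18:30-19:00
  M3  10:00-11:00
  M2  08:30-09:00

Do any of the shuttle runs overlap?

Sorted by start: M1, M2, M3, M4, M5, M6, M7, M8.
M2 starts after M1 ends, so nothing later overlaps M1 either.
M3 starts after M2 ends, so nothing later overlaps M2 either.
M4 starts after M3 ends, so nothing later overlaps M3 either.
M5 starts after M4 ends, so nothing later overlaps M4 either.
M6 starts after M5 ends, so nothing later overlaps M5 either.
M7 starts after M6 ends, so nothing later overlaps M6 either.
M8 starts after M7 ends.
Every pair is clear; the schedule has no overlaps.

No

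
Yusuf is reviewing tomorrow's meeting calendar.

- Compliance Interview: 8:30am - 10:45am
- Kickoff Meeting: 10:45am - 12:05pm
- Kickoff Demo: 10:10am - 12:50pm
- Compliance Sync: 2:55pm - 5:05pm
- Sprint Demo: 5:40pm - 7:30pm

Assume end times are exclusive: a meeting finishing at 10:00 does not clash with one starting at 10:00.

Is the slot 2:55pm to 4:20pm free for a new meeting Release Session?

No — it overlaps Compliance Sync

Compliance Interview: ends 10:45am at or before Release Session starts 2:55pm → clear.
Kickoff Demo: ends 12:50pm at or before Release Session starts 2:55pm → clear.
Kickoff Meeting: ends 12:05pm at or before Release Session starts 2:55pm → clear.
Compliance Sync: starts 2:55pm before Release Session ends 4:20pm, and ends 5:05pm after Release Session starts 2:55pm → overlap.
Sprint Demo: starts 5:40pm at or after Release Session ends 4:20pm → clear.
Release Session overlaps Compliance Sync.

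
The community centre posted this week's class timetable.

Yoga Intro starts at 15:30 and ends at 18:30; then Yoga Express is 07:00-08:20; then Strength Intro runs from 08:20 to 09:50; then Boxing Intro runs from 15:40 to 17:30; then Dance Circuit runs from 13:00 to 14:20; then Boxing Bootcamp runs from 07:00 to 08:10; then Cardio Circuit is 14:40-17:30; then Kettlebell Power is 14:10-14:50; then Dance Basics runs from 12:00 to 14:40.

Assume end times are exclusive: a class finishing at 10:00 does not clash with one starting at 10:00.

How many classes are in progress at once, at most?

3

Walk through starts and ends in time order (an end at T is processed before a start at T):
07:00 start Boxing Bootcamp → 1
07:00 start Yoga Express → 2
08:10 end Boxing Bootcamp → 1
08:20 end Yoga Express → 0
08:20 start Strength Intro → 1
09:50 end Strength Intro → 0
12:00 start Dance Basics → 1
13:00 start Dance Circuit → 2
14:10 start Kettlebell Power → 3
14:20 end Dance Circuit → 2
14:40 end Dance Basics → 1
14:40 start Cardio Circuit → 2
14:50 end Kettlebell Power → 1
15:30 start Yoga Intro → 2
15:40 start Boxing Intro → 3
17:30 end Boxing Intro → 2
17:30 end Cardio Circuit → 1
18:30 end Yoga Intro → 0
Peak is 3, at 14:10 (Dance Basics, Dance Circuit, Kettlebell Power).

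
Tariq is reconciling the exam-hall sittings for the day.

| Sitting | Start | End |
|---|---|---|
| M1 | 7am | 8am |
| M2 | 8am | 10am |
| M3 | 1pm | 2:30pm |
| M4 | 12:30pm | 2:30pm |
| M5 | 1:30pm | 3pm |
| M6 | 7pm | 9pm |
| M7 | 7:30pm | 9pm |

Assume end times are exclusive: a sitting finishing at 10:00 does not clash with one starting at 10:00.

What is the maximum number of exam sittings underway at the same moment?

Sweep the timeline, counting +1 at each start and −1 at each end (ends before starts at a tie):
7am start M1 → 1
8am end M1 → 0
8am start M2 → 1
10am end M2 → 0
12:30pm start M4 → 1
1pm start M3 → 2
1:30pm start M5 → 3
2:30pm end M3 → 2
2:30pm end M4 → 1
3pm end M5 → 0
7pm start M6 → 1
7:30pm start M7 → 2
9pm end M6 → 1
9pm end M7 → 0
Peak is 3, at 1:30pm (M3, M4, M5).

3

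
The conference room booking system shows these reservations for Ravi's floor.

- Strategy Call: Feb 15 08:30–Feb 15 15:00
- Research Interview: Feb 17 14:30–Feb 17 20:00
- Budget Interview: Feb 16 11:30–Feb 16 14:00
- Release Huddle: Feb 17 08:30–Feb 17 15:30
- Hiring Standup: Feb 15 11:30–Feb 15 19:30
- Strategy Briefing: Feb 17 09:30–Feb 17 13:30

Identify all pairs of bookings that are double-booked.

Check each pair: they overlap iff neither finishes before the other starts.
Sorted by start: Strategy Call, Hiring Standup, Budget Interview, Release Huddle, Strategy Briefing, Research Interview.
Hiring Standup starts before Strategy Call ends → Strategy Call and Hiring Standup overlap.
Budget Interview starts after Strategy Call ends; Strategy Call is clear from here.
Budget Interview starts after Hiring Standup ends; Hiring Standup is clear from here.
Release Huddle starts after Budget Interview ends; Budget Interview is clear from here.
Strategy Briefing starts before Release Huddle ends → Release Huddle and Strategy Briefing overlap.
Research Interview starts before Release Huddle ends → Release Huddle and Research Interview overlap.
Research Interview starts after Strategy Briefing ends.

Hiring Standup & Strategy Call, Release Huddle & Research Interview, Release Huddle & Strategy Briefing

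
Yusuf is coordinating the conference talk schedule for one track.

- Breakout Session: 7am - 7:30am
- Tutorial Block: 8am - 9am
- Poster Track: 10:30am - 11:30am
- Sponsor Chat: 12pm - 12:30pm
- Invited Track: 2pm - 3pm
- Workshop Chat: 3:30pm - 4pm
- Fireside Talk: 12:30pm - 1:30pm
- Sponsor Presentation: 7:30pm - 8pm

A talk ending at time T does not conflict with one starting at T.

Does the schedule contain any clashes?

Sorted by start: Breakout Session, Tutorial Block, Poster Track, Sponsor Chat, Fireside Talk, Invited Track, Workshop Chat, Sponsor Presentation.
Tutorial Block starts after Breakout Session ends; Breakout Session is clear from here.
Poster Track starts after Tutorial Block ends; Tutorial Block is clear from here.
Sponsor Chat starts after Poster Track ends; Poster Track is clear from here.
Fireside Talk starts exactly when Sponsor Chat ends (back-to-back, no overlap); Sponsor Chat is clear from here.
Invited Track starts after Fireside Talk ends; Fireside Talk is clear from here.
Workshop Chat starts after Invited Track ends; Invited Track is clear from here.
Sponsor Presentation starts after Workshop Chat ends.
Every pair is clear; the schedule has no overlaps.

No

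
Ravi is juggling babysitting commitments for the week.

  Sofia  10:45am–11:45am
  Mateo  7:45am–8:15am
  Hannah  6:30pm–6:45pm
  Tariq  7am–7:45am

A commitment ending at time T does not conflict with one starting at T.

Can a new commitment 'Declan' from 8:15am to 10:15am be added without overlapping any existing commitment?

Yes — the slot is free

Tariq: ends 7:45am at or before Declan starts 8:15am → clear.
Mateo: ends 8:15am at or before Declan starts 8:15am → clear.
Sofia: starts 10:45am at or after Declan ends 10:15am → clear.
Hannah: starts 6:30pm at or after Declan ends 10:15am → clear.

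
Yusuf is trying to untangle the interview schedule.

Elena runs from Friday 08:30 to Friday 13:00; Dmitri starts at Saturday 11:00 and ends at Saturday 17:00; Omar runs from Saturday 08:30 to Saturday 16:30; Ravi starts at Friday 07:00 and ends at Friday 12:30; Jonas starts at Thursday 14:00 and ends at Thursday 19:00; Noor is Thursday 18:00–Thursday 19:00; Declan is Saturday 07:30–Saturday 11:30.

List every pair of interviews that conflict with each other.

Check each pair: they overlap iff neither finishes before the other starts.
Sorted by start: Jonas, Noor, Ravi, Elena, Declan, Omar, Dmitri.
Noor starts before Jonas ends → Jonas and Noor overlap.
Ravi starts after Jonas ends — done with Jonas.
Ravi starts after Noor ends — done with Noor.
Elena starts before Ravi ends → Ravi and Elena overlap.
Declan starts after Ravi ends — done with Ravi.
Declan starts after Elena ends — done with Elena.
Omar starts before Declan ends → Declan and Omar overlap.
Dmitri starts before Declan ends → Declan and Dmitri overlap.
Dmitri starts before Omar ends → Omar and Dmitri overlap.

Declan & Dmitri, Declan & Omar, Dmitri & Omar, Elena & Ravi, Jonas & Noor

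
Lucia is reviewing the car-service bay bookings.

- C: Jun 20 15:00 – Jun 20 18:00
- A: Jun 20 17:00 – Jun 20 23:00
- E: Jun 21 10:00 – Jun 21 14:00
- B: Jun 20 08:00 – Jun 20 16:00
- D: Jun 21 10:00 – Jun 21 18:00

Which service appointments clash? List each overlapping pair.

Check each pair: they overlap iff neither finishes before the other starts.
Sorted by start: B, C, A, D, E.
C starts before B ends → B and C overlap.
A starts after B ends — done with B.
A starts before C ends → C and A overlap.
D starts after C ends — done with C.
D starts after A ends — done with A.
E starts before D ends → D and E overlap.

A & C, B & C, D & E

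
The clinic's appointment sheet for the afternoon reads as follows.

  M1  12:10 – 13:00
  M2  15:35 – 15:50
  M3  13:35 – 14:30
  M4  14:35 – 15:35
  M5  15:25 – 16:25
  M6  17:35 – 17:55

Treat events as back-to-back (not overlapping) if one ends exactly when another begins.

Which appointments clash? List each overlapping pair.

M2 & M5, M4 & M5

Sorted by start: M1, M3, M4, M5, M2, M6.
M3 starts after M1 ends — done with M1.
M4 starts after M3 ends — done with M3.
M5 starts before M4 ends → M4 and M5 overlap.
M2 starts exactly when M4 ends (back-to-back, no overlap) — done with M4.
M2 starts before M5 ends → M5 and M2 overlap.
M6 starts after M5 ends.
M6 starts after M2 ends.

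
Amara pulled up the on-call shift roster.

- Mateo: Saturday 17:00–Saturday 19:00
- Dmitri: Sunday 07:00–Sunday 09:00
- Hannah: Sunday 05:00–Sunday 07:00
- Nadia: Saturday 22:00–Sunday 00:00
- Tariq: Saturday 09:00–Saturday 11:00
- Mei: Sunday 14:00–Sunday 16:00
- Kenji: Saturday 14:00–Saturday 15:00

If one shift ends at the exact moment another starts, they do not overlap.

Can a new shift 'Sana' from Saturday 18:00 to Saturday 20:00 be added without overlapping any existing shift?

No — it overlaps Mateo

Tariq: ends Saturday 11:00 at or before Sana starts Saturday 18:00 → clear.
Kenji: ends Saturday 15:00 at or before Sana starts Saturday 18:00 → clear.
Mateo: starts Saturday 17:00 before Sana ends Saturday 20:00, and ends Saturday 19:00 after Sana starts Saturday 18:00 → overlap.
Nadia: starts Saturday 22:00 at or after Sana ends Saturday 20:00 → clear.
Hannah: starts Sunday 05:00 at or after Sana ends Saturday 20:00 → clear.
Dmitri: starts Sunday 07:00 at or after Sana ends Saturday 20:00 → clear.
Mei: starts Sunday 14:00 at or after Sana ends Saturday 20:00 → clear.
Sana overlaps Mateo.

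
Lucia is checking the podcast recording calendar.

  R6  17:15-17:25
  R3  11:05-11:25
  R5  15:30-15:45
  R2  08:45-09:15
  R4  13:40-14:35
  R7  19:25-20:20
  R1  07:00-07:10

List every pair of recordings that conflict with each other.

none

Check each pair: they overlap iff neither finishes before the other starts.
Sorted by start: R1, R2, R3, R4, R5, R6, R7.
R2 starts after R1 ends, so R1 has no further overlaps.
R3 starts after R2 ends, so R2 has no further overlaps.
R4 starts after R3 ends, so R3 has no further overlaps.
R5 starts after R4 ends, so R4 has no further overlaps.
R6 starts after R5 ends, so R5 has no further overlaps.
R7 starts after R6 ends.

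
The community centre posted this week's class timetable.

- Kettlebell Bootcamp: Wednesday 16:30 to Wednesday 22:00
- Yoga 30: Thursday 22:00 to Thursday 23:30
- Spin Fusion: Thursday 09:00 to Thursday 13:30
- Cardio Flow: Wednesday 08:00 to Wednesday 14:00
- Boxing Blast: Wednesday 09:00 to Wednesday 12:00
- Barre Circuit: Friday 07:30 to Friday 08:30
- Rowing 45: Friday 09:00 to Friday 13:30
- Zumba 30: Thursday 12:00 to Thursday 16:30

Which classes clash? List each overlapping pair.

Boxing Blast & Cardio Flow, Spin Fusion & Zumba 30

Sorted by start: Cardio Flow, Boxing Blast, Kettlebell Bootcamp, Spin Fusion, Zumba 30, Yoga 30, Barre Circuit, Rowing 45.
Boxing Blast starts before Cardio Flow ends → Cardio Flow and Boxing Blast overlap.
Kettlebell Bootcamp starts after Cardio Flow ends; Cardio Flow is clear from here.
Kettlebell Bootcamp starts after Boxing Blast ends; Boxing Blast is clear from here.
Spin Fusion starts after Kettlebell Bootcamp ends; Kettlebell Bootcamp is clear from here.
Zumba 30 starts before Spin Fusion ends → Spin Fusion and Zumba 30 overlap.
Yoga 30 starts after Spin Fusion ends; Spin Fusion is clear from here.
Yoga 30 starts after Zumba 30 ends; Zumba 30 is clear from here.
Barre Circuit starts after Yoga 30 ends; Yoga 30 is clear from here.
Rowing 45 starts after Barre Circuit ends.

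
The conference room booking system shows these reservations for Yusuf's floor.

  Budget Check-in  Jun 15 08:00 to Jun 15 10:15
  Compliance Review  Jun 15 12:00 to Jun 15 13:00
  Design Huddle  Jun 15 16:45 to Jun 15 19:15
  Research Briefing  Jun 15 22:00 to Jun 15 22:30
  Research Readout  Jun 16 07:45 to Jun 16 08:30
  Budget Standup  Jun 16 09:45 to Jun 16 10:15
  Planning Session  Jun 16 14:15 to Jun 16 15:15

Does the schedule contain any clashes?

No

Sorted by start: Budget Check-in, Compliance Review, Design Huddle, Research Briefing, Research Readout, Budget Standup, Planning Session.
Compliance Review starts after Budget Check-in ends, so Budget Check-in has no further overlaps.
Design Huddle starts after Compliance Review ends, so Compliance Review has no further overlaps.
Research Briefing starts after Design Huddle ends, so Design Huddle has no further overlaps.
Research Readout starts after Research Briefing ends, so Research Briefing has no further overlaps.
Budget Standup starts after Research Readout ends, so Research Readout has no further overlaps.
Planning Session starts after Budget Standup ends.
Every pair is clear; the schedule has no overlaps.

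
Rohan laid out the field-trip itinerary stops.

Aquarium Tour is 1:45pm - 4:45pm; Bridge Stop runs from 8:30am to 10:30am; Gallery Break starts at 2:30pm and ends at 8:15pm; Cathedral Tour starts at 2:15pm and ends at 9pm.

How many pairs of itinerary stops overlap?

Sorted by start: Bridge Stop, Aquarium Tour, Cathedral Tour, Gallery Break.
Aquarium Tour starts after Bridge Stop ends, so nothing later overlaps Bridge Stop either.
Cathedral Tour starts before Aquarium Tour ends → Aquarium Tour and Cathedral Tour overlap.
Gallery Break starts before Aquarium Tour ends → Aquarium Tour and Gallery Break overlap.
Gallery Break starts before Cathedral Tour ends → Cathedral Tour and Gallery Break overlap.
Overlapping pairs: Aquarium Tour & Cathedral Tour, Aquarium Tour & Gallery Break, Cathedral Tour & Gallery Break — 3 in total.

3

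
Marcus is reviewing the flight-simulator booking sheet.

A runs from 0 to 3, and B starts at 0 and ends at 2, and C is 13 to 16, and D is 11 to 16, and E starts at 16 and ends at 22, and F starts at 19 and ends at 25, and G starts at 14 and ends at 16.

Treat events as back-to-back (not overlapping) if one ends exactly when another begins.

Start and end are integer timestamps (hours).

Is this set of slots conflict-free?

No

Sorted by start: A, B, D, C, G, E, F.
B starts before A ends → A and B overlap.
That's a conflict, so the schedule is not conflict-free.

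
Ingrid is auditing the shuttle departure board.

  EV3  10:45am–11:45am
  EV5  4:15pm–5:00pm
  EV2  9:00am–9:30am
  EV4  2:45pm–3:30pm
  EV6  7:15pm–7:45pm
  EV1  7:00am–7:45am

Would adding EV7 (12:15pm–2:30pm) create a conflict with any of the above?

No — it doesn't clash with anything

EV1: ends 7:45am at or before EV7 starts 12:15pm → clear.
EV2: ends 9:30am at or before EV7 starts 12:15pm → clear.
EV3: ends 11:45am at or before EV7 starts 12:15pm → clear.
EV4: starts 2:45pm at or after EV7 ends 2:30pm → clear.
EV5: starts 4:15pm at or after EV7 ends 2:30pm → clear.
EV6: starts 7:15pm at or after EV7 ends 2:30pm → clear.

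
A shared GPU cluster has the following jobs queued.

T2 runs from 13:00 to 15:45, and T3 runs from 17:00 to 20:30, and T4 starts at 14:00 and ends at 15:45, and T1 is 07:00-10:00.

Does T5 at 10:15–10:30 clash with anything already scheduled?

T1: ends 10:00 at or before T5 starts 10:15 → clear.
T2: starts 13:00 at or after T5 ends 10:30 → clear.
T4: starts 14:00 at or after T5 ends 10:30 → clear.
T3: starts 17:00 at or after T5 ends 10:30 → clear.

No — it doesn't clash with anything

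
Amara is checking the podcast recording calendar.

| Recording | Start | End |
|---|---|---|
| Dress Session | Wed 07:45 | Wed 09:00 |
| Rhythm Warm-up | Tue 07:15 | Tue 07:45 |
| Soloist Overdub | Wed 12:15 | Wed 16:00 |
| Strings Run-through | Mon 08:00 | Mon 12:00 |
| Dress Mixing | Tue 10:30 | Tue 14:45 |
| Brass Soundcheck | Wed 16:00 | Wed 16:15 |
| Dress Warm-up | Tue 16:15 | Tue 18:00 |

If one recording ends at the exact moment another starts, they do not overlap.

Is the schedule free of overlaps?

Yes

Check each pair: they overlap iff neither finishes before the other starts.
Sorted by start: Strings Run-through, Rhythm Warm-up, Dress Mixing, Dress Warm-up, Dress Session, Soloist Overdub, Brass Soundcheck.
Rhythm Warm-up starts after Strings Run-through ends — done with Strings Run-through.
Dress Mixing starts after Rhythm Warm-up ends — done with Rhythm Warm-up.
Dress Warm-up starts after Dress Mixing ends — done with Dress Mixing.
Dress Session starts after Dress Warm-up ends — done with Dress Warm-up.
Soloist Overdub starts after Dress Session ends — done with Dress Session.
Brass Soundcheck starts exactly when Soloist Overdub ends (back-to-back, no overlap).
Every pair is clear; the schedule has no overlaps.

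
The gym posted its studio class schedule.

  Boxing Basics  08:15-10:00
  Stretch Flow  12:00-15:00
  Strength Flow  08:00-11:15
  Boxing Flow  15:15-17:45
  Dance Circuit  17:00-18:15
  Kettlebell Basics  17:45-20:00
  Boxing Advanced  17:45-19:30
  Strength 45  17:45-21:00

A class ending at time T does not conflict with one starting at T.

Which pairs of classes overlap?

Sorted by start: Strength Flow, Boxing Basics, Stretch Flow, Boxing Flow, Dance Circuit, Kettlebell Basics, Boxing Advanced, Strength 45.
Boxing Basics starts before Strength Flow ends → Strength Flow and Boxing Basics overlap.
Stretch Flow starts after Strength Flow ends — done with Strength Flow.
Stretch Flow starts after Boxing Basics ends — done with Boxing Basics.
Boxing Flow starts after Stretch Flow ends — done with Stretch Flow.
Dance Circuit starts before Boxing Flow ends → Boxing Flow and Dance Circuit overlap.
Kettlebell Basics starts exactly when Boxing Flow ends (back-to-back, no overlap) — done with Boxing Flow.
Kettlebell Basics starts before Dance Circuit ends → Dance Circuit and Kettlebell Basics overlap.
Boxing Advanced starts before Dance Circuit ends → Dance Circuit and Boxing Advanced overlap.
Strength 45 starts before Dance Circuit ends → Dance Circuit and Strength 45 overlap.
Boxing Advanced starts before Kettlebell Basics ends → Kettlebell Basics and Boxing Advanced overlap.
Strength 45 starts before Kettlebell Basics ends → Kettlebell Basics and Strength 45 overlap.
Strength 45 starts before Boxing Advanced ends → Boxing Advanced and Strength 45 overlap.

Boxing Advanced & Dance Circuit, Boxing Advanced & Kettlebell Basics, Boxing Advanced & Strength 45, Boxing Basics & Strength Flow, Boxing Flow & Dance Circuit, Dance Circuit & Kettlebell Basics, Dance Circuit & Strength 45, Kettlebell Basics & Strength 45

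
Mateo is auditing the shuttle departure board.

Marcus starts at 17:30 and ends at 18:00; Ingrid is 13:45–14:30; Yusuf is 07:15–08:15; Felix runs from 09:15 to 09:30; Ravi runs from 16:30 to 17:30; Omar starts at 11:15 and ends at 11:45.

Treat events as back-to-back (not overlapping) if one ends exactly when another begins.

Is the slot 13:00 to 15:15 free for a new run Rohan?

No — it overlaps Ingrid

Yusuf: ends 08:15 at or before Rohan starts 13:00 → clear.
Felix: ends 09:30 at or before Rohan starts 13:00 → clear.
Omar: ends 11:45 at or before Rohan starts 13:00 → clear.
Ingrid: starts 13:45 before Rohan ends 15:15, and ends 14:30 after Rohan starts 13:00 → overlap.
Ravi: starts 16:30 at or after Rohan ends 15:15 → clear.
Marcus: starts 17:30 at or after Rohan ends 15:15 → clear.
Rohan overlaps Ingrid.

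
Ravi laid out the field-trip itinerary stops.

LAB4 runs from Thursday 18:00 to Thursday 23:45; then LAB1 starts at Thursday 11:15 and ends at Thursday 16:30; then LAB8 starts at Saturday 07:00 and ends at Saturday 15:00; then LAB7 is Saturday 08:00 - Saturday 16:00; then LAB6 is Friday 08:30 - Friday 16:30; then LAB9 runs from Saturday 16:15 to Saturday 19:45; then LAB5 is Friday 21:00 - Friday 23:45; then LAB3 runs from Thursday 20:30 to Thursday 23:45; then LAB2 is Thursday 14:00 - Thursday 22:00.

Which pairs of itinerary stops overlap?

LAB1 & LAB2, LAB2 & LAB3, LAB2 & LAB4, LAB3 & LAB4, LAB7 & LAB8

Sorted by start: LAB1, LAB2, LAB4, LAB3, LAB6, LAB5, LAB8, LAB7, LAB9.
LAB2 starts before LAB1 ends → LAB1 and LAB2 overlap.
LAB4 starts after LAB1 ends, so LAB1 has no further overlaps.
LAB4 starts before LAB2 ends → LAB2 and LAB4 overlap.
LAB3 starts before LAB2 ends → LAB2 and LAB3 overlap.
LAB6 starts after LAB2 ends, so LAB2 has no further overlaps.
LAB3 starts before LAB4 ends → LAB4 and LAB3 overlap.
LAB6 starts after LAB4 ends, so LAB4 has no further overlaps.
LAB6 starts after LAB3 ends, so LAB3 has no further overlaps.
LAB5 starts after LAB6 ends, so LAB6 has no further overlaps.
LAB8 starts after LAB5 ends, so LAB5 has no further overlaps.
LAB7 starts before LAB8 ends → LAB8 and LAB7 overlap.
LAB9 starts after LAB8 ends.
LAB9 starts after LAB7 ends.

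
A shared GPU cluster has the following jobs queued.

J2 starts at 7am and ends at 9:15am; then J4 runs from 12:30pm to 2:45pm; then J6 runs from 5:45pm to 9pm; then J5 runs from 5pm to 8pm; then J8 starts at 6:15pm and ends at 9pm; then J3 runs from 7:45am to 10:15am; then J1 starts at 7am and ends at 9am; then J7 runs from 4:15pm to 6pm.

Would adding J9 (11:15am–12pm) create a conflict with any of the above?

No — it doesn't clash with anything

J1: ends 9am at or before J9 starts 11:15am → clear.
J2: ends 9:15am at or before J9 starts 11:15am → clear.
J3: ends 10:15am at or before J9 starts 11:15am → clear.
J4: starts 12:30pm at or after J9 ends 12pm → clear.
J7: starts 4:15pm at or after J9 ends 12pm → clear.
J5: starts 5pm at or after J9 ends 12pm → clear.
J6: starts 5:45pm at or after J9 ends 12pm → clear.
J8: starts 6:15pm at or after J9 ends 12pm → clear.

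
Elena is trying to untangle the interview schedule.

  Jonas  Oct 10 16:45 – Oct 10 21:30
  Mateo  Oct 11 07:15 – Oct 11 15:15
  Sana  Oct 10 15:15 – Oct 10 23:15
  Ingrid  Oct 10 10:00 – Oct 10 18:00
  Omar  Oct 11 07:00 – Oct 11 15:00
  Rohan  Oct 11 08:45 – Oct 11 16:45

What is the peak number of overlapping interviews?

3

Walk through starts and ends in time order (an end at T is processed before a start at T):
Oct 10 10:00 start Ingrid → 1
Oct 10 15:15 start Sana → 2
Oct 10 16:45 start Jonas → 3
Oct 10 18:00 end Ingrid → 2
Oct 10 21:30 end Jonas → 1
Oct 10 23:15 end Sana → 0
Oct 11 07:00 start Omar → 1
Oct 11 07:15 start Mateo → 2
Oct 11 08:45 start Rohan → 3
Oct 11 15:00 end Omar → 2
Oct 11 15:15 end Mateo → 1
Oct 11 16:45 end Rohan → 0
Peak is 3, at Oct 10 16:45 (Ingrid, Jonas, Sana).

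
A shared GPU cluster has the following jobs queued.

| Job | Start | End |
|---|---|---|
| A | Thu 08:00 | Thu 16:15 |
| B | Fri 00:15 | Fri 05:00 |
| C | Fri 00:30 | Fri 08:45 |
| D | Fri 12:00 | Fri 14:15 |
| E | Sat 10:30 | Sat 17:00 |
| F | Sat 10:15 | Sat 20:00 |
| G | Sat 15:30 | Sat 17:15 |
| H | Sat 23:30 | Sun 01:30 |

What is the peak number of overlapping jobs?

Walk through starts and ends in time order (an end at T is processed before a start at T):
Thu 08:00 start A → 1
Thu 16:15 end A → 0
Fri 00:15 start B → 1
Fri 00:30 start C → 2
Fri 05:00 end B → 1
Fri 08:45 end C → 0
Fri 12:00 start D → 1
Fri 14:15 end D → 0
Sat 10:15 start F → 1
Sat 10:30 start E → 2
Sat 15:30 start G → 3
Sat 17:00 end E → 2
Sat 17:15 end G → 1
Sat 20:00 end F → 0
Sat 23:30 start H → 1
Sun 01:30 end H → 0
Peak is 3, at Sat 15:30 (E, F, G).

3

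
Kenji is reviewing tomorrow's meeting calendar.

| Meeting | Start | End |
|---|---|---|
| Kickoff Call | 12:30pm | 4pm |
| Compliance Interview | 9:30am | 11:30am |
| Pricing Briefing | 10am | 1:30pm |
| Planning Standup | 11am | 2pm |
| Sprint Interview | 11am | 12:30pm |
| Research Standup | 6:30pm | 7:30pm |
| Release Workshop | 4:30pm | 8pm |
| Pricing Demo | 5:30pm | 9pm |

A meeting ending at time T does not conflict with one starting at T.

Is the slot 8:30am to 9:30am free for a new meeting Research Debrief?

Compliance Interview: starts 9:30am at or after Research Debrief ends 9:30am → clear.
Pricing Briefing: starts 10am at or after Research Debrief ends 9:30am → clear.
Planning Standup: starts 11am at or after Research Debrief ends 9:30am → clear.
Sprint Interview: starts 11am at or after Research Debrief ends 9:30am → clear.
Kickoff Call: starts 12:30pm at or after Research Debrief ends 9:30am → clear.
Release Workshop: starts 4:30pm at or after Research Debrief ends 9:30am → clear.
Pricing Demo: starts 5:30pm at or after Research Debrief ends 9:30am → clear.
Research Standup: starts 6:30pm at or after Research Debrief ends 9:30am → clear.

Yes — the slot is free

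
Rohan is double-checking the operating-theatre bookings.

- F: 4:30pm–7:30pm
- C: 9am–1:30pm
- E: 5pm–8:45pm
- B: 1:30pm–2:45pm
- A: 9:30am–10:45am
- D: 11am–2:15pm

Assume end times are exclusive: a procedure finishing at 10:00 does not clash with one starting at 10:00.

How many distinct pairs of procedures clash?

Sorted by start: C, A, D, B, F, E.
A starts before C ends → C and A overlap.
D starts before C ends → C and D overlap.
B starts exactly when C ends (back-to-back, no overlap), so C has no further overlaps.
D starts after A ends, so A has no further overlaps.
B starts before D ends → D and B overlap.
F starts after D ends, so D has no further overlaps.
F starts after B ends, so B has no further overlaps.
E starts before F ends → F and E overlap.
Overlapping pairs: A & C, B & D, C & D, E & F — 4 in total.

4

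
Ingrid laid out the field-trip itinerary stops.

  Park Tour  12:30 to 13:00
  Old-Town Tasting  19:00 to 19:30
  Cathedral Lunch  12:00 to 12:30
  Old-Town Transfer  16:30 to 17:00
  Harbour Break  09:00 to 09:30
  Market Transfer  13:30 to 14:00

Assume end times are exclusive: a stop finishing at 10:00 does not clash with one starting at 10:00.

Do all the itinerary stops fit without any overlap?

Sorted by start: Harbour Break, Cathedral Lunch, Park Tour, Market Transfer, Old-Town Transfer, Old-Town Tasting.
Cathedral Lunch starts after Harbour Break ends; Harbour Break is clear from here.
Park Tour starts exactly when Cathedral Lunch ends (back-to-back, no overlap); Cathedral Lunch is clear from here.
Market Transfer starts after Park Tour ends; Park Tour is clear from here.
Old-Town Transfer starts after Market Transfer ends; Market Transfer is clear from here.
Old-Town Tasting starts after Old-Town Transfer ends.
Every pair is clear; the schedule has no overlaps.

Yes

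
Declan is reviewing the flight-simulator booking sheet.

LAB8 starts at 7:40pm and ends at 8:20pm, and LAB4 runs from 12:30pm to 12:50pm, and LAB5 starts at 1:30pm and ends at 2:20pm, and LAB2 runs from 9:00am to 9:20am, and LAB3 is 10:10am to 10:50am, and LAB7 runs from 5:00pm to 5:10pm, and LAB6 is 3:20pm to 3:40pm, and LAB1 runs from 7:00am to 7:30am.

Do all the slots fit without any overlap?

Yes

Sorted by start: LAB1, LAB2, LAB3, LAB4, LAB5, LAB6, LAB7, LAB8.
LAB2 starts after LAB1 ends, so nothing later overlaps LAB1 either.
LAB3 starts after LAB2 ends, so nothing later overlaps LAB2 either.
LAB4 starts after LAB3 ends, so nothing later overlaps LAB3 either.
LAB5 starts after LAB4 ends, so nothing later overlaps LAB4 either.
LAB6 starts after LAB5 ends, so nothing later overlaps LAB5 either.
LAB7 starts after LAB6 ends, so nothing later overlaps LAB6 either.
LAB8 starts after LAB7 ends.
Every pair is clear; the schedule has no overlaps.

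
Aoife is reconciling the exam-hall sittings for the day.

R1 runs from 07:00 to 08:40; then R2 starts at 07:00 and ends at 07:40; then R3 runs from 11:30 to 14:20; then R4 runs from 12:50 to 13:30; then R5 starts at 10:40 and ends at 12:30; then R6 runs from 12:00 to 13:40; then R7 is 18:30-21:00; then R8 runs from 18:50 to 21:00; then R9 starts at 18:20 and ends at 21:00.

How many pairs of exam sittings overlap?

9

Sorted by start: R1, R2, R5, R3, R6, R4, R9, R7, R8.
R2 starts before R1 ends → R1 and R2 overlap.
R5 starts after R1 ends — done with R1.
R5 starts after R2 ends — done with R2.
R3 starts before R5 ends → R5 and R3 overlap.
R6 starts before R5 ends → R5 and R6 overlap.
R4 starts after R5 ends — done with R5.
R6 starts before R3 ends → R3 and R6 overlap.
R4 starts before R3 ends → R3 and R4 overlap.
R9 starts after R3 ends — done with R3.
R4 starts before R6 ends → R6 and R4 overlap.
R9 starts after R6 ends — done with R6.
R9 starts after R4 ends — done with R4.
R7 starts before R9 ends → R9 and R7 overlap.
R8 starts before R9 ends → R9 and R8 overlap.
R8 starts before R7 ends → R7 and R8 overlap.
Overlapping pairs: R1 & R2, R3 & R4, R3 & R5, R3 & R6, R4 & R6, R5 & R6, R7 & R8, R7 & R9, R8 & R9 — 9 in total.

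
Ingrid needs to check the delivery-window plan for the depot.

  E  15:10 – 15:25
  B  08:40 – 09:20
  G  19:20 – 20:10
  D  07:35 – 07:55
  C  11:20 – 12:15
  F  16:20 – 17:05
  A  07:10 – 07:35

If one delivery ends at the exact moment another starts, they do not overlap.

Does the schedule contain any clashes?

No

Check each pair: they overlap iff neither finishes before the other starts.
Sorted by start: A, D, B, C, E, F, G.
D starts exactly when A ends (back-to-back, no overlap), so A has no further overlaps.
B starts after D ends, so D has no further overlaps.
C starts after B ends, so B has no further overlaps.
E starts after C ends, so C has no further overlaps.
F starts after E ends, so E has no further overlaps.
G starts after F ends.
Every pair is clear; the schedule has no overlaps.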